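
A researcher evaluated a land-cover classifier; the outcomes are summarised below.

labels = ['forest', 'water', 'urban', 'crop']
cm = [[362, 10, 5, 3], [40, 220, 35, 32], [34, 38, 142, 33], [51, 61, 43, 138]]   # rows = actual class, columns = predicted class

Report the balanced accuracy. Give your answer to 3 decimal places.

Balanced accuracy = mean of per-class recall.
  forest: recall = 362/380 = 0.9526
  water: recall = 220/327 = 0.6728
  urban: recall = 142/247 = 0.5749
  crop: recall = 138/293 = 0.4710
Mean = (0.9526 + 0.6728 + 0.5749 + 0.4710) / 4 = 0.668

0.668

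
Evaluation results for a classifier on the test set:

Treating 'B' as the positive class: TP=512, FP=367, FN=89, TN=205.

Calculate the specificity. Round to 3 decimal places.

0.358

Specificity = TN/(TN+FP) = 205/(205+367) = 0.358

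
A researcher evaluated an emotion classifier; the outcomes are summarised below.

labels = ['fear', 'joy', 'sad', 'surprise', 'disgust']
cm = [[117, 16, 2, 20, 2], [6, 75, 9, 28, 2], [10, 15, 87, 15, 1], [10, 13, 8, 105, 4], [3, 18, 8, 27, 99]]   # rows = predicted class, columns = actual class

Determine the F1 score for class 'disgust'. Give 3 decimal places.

Treat 'disgust' as positive and all other classes as negative.
F1 score = 2·TP/(2·TP+FP+FN).
disgust: TP=99, FP=3+18+8+27=56, FN=2+2+1+4=9 → 198/263 = 0.7529

0.753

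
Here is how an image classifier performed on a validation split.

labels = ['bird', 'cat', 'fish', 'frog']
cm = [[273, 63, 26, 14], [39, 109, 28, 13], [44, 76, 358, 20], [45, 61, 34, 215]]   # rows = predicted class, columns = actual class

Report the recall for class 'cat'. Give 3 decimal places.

recall = TP/(TP+FN).
cat: TP=109, FN=63+76+61=200 → 109/309 = 0.3528

0.353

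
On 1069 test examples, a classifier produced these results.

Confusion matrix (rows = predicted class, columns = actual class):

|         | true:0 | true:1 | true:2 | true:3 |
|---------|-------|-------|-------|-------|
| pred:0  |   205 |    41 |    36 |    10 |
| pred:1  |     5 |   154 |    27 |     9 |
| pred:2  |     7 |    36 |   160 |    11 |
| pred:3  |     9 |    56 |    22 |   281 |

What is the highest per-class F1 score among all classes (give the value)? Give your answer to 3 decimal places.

0.828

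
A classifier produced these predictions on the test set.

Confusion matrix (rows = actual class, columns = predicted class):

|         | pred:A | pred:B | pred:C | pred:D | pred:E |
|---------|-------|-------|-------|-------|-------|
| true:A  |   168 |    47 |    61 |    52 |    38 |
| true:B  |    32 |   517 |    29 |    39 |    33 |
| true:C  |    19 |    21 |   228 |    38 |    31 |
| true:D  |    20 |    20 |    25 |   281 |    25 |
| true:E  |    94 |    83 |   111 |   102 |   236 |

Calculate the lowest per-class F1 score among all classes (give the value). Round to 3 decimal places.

Per-class F1 score (2·TP/(2·TP+FP+FN)):
  A: TP=168, FP=32+19+20+94=165, FN=47+61+52+38=198 → 336/699 = 0.4807
  B: TP=517, FP=47+21+20+83=171, FN=32+29+39+33=133 → 1034/1338 = 0.7728
  C: TP=228, FP=61+29+25+111=226, FN=19+21+38+31=109 → 456/791 = 0.5765
  D: TP=281, FP=52+39+38+102=231, FN=20+20+25+25=90 → 562/883 = 0.6365
  E: TP=236, FP=38+33+31+25=127, FN=94+83+111+102=390 → 472/989 = 0.4772
Lowest is class 'E' with F1 score = 0.477.

0.477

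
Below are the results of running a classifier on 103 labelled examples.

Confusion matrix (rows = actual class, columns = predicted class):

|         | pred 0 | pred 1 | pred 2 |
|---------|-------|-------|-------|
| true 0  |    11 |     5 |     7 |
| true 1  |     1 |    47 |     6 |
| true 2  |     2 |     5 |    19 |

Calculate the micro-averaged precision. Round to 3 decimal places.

0.748

Micro-averaging pools counts across classes: ΣTP=77, ΣFP=26, ΣFN=26.
Micro-precision = TP/(TP+FP) on pooled counts = 0.748 (equals overall accuracy in single-label multiclass).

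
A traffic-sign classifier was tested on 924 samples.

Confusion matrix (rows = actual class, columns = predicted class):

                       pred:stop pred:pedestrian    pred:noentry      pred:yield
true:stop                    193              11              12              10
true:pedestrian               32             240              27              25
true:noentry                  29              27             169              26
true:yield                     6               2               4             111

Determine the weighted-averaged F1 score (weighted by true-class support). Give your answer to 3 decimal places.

0.771

Per-class F1 score (2·TP/(2·TP+FP+FN)):
  stop: TP=193, FP=32+29+6=67, FN=11+12+10=33 → 386/486 = 0.7942
  pedestrian: TP=240, FP=11+27+2=40, FN=32+27+25=84 → 480/604 = 0.7947
  noentry: TP=169, FP=12+27+4=43, FN=29+27+26=82 → 338/463 = 0.7300
  yield: TP=111, FP=10+25+26=61, FN=6+2+4=12 → 222/295 = 0.7525
Weighted-F1 score = Σ (supportᵢ/N)·F1 scoreᵢ with N=924: (226/924)·0.7942 + (324/924)·0.7947 + (251/924)·0.7300 + (123/924)·0.7525 = 0.771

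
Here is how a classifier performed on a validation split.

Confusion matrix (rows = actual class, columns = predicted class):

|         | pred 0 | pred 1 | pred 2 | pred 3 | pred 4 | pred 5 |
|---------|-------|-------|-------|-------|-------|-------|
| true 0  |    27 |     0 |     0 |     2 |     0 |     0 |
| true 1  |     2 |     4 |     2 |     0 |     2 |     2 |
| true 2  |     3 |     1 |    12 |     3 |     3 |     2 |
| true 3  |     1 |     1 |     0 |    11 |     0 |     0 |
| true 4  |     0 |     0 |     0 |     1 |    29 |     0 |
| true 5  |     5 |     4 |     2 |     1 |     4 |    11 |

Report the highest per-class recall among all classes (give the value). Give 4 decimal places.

Per-class recall (TP/(TP+FN)):
  0: TP=27, FN=0+0+2+0+0=2 → 27/29 = 0.93103
  1: TP=4, FN=2+2+0+2+2=8 → 4/12 = 0.33333
  2: TP=12, FN=3+1+3+3+2=12 → 12/24 = 0.50000
  3: TP=11, FN=1+1+0+0+0=2 → 11/13 = 0.84615
  4: TP=29, FN=0+0+0+1+0=1 → 29/30 = 0.96667
  5: TP=11, FN=5+4+2+1+4=16 → 11/27 = 0.40741
Highest is class '4' with recall = 0.9667.

0.9667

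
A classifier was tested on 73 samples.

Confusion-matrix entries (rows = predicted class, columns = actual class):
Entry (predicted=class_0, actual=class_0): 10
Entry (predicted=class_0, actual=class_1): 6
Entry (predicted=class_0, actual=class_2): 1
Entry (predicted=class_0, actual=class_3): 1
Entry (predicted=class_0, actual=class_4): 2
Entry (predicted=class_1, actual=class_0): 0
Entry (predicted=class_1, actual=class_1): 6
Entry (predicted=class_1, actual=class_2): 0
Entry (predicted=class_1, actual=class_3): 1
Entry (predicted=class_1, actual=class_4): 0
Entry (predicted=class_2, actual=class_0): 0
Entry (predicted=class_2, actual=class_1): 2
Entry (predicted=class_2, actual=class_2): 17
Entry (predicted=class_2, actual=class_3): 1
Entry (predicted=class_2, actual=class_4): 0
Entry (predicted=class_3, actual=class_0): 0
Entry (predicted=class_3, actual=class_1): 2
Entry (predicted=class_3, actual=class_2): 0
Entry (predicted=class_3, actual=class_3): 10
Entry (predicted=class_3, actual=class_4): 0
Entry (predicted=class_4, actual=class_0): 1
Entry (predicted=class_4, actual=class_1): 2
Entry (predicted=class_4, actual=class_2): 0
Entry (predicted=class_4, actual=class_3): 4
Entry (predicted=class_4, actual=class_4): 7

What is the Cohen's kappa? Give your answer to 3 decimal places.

Observed agreement pₒ = trace/N = 50/73 = 0.6849
Expected agreement pₑ = Σ (rowᵢ·colᵢ)/N² = (11·20 + 18·7 + 18·20 + 17·12 + 9·14)/73² = 0.1944
κ = (pₒ − pₑ)/(1 − pₑ) = (0.6849 − 0.1944)/(1 − 0.1944) = 0.609

0.609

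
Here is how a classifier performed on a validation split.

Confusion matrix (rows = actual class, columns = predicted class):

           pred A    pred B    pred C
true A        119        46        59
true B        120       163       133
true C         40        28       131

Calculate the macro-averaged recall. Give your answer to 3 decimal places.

0.527

Per-class recall (TP/(TP+FN)):
  A: TP=119, FN=46+59=105 → 119/224 = 0.5313
  B: TP=163, FN=120+133=253 → 163/416 = 0.3918
  C: TP=131, FN=40+28=68 → 131/199 = 0.6583
Macro-recall = mean = (0.5313 + 0.3918 + 0.6583) / 3 = 0.527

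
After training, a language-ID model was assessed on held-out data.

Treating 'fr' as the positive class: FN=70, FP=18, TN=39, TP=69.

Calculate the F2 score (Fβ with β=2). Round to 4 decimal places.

0.5365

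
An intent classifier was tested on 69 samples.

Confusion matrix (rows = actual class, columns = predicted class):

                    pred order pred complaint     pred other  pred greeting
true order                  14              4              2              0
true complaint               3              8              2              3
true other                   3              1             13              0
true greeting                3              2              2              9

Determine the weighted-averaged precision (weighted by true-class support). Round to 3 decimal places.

0.643

Per-class precision (TP/(TP+FP)):
  order: TP=14, FP=3+3+3=9 → 14/23 = 0.6087
  complaint: TP=8, FP=4+1+2=7 → 8/15 = 0.5333
  other: TP=13, FP=2+2+2=6 → 13/19 = 0.6842
  greeting: TP=9, FP=0+3+0=3 → 9/12 = 0.7500
Weighted-precision = Σ (supportᵢ/N)·precisionᵢ with N=69: (20/69)·0.6087 + (16/69)·0.5333 + (17/69)·0.6842 + (16/69)·0.7500 = 0.643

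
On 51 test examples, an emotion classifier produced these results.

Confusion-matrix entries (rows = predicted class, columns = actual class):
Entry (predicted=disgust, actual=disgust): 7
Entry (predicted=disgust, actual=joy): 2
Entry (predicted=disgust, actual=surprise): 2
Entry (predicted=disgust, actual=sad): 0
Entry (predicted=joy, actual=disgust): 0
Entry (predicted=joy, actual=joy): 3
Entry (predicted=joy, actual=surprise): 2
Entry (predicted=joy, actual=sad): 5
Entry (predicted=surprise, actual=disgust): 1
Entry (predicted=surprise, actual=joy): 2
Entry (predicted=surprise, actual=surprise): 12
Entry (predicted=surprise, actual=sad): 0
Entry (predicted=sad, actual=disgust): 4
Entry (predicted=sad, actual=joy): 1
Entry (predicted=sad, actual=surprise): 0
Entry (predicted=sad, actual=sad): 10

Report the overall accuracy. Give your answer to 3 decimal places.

Accuracy = trace / total = (7+3+12+10=32) / 51 = 32/51 = 0.627

0.627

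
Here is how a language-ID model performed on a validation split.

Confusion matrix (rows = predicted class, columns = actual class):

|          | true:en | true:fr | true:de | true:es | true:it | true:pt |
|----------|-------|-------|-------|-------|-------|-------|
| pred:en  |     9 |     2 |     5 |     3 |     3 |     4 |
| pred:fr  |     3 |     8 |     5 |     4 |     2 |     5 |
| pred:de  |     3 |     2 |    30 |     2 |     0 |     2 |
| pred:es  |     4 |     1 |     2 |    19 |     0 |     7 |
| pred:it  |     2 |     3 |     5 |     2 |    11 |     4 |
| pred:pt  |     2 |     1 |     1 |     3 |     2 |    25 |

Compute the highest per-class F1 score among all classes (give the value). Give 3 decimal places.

0.690

Per-class F1 score (2·TP/(2·TP+FP+FN)):
  en: TP=9, FP=2+5+3+3+4=17, FN=3+3+4+2+2=14 → 18/49 = 0.3673
  fr: TP=8, FP=3+5+4+2+5=19, FN=2+2+1+3+1=9 → 16/44 = 0.3636
  de: TP=30, FP=3+2+2+0+2=9, FN=5+5+2+5+1=18 → 60/87 = 0.6897
  es: TP=19, FP=4+1+2+0+7=14, FN=3+4+2+2+3=14 → 38/66 = 0.5758
  it: TP=11, FP=2+3+5+2+4=16, FN=3+2+0+0+2=7 → 22/45 = 0.4889
  pt: TP=25, FP=2+1+1+3+2=9, FN=4+5+2+7+4=22 → 50/81 = 0.6173
Highest is class 'de' with F1 score = 0.690.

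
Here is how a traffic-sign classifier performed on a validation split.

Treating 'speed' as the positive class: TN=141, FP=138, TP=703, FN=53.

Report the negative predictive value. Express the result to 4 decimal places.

NPV = TN/(TN+FN) = 141/(141+53) = 0.7268

0.7268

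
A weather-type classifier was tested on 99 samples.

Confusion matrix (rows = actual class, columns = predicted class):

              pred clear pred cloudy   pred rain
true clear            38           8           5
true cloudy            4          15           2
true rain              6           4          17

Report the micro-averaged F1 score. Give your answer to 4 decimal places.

Micro-averaging pools counts across classes: ΣTP=70, ΣFP=29, ΣFN=29.
Micro-F1 score = 2·TP/(2·TP+FP+FN) on pooled counts = 0.7071 (equals overall accuracy in single-label multiclass).

0.7071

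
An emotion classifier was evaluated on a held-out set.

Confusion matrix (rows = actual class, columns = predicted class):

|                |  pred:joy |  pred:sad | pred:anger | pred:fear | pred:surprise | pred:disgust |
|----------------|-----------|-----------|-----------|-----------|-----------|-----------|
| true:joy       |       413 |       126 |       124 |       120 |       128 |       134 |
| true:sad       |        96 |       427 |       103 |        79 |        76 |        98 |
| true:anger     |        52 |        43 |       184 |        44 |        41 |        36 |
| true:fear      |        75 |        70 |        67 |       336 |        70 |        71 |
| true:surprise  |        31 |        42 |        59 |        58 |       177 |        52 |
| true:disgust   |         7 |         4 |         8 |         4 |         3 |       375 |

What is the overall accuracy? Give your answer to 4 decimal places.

Accuracy = trace / total = (413+427+184+336+177+375=1912) / 3833 = 1912/3833 = 0.4988

0.4988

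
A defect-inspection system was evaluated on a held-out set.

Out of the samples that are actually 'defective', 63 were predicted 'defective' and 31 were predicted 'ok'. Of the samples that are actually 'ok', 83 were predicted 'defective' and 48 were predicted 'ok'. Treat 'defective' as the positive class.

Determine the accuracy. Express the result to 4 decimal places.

0.4933

Accuracy = (TP+TN)/N = (63+48)/225 = 0.4933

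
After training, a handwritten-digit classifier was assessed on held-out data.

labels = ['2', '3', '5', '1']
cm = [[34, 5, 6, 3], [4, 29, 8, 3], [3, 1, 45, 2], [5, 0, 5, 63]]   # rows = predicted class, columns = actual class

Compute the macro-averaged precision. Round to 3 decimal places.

0.778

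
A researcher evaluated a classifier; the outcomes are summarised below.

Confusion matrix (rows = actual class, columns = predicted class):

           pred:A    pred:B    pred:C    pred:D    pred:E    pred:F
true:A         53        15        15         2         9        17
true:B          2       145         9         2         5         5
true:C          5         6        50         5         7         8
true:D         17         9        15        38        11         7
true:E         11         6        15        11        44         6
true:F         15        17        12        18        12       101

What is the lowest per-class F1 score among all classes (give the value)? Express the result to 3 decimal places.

Per-class F1 score (2·TP/(2·TP+FP+FN)):
  A: TP=53, FP=2+5+17+11+15=50, FN=15+15+2+9+17=58 → 106/214 = 0.4953
  B: TP=145, FP=15+6+9+6+17=53, FN=2+9+2+5+5=23 → 290/366 = 0.7923
  C: TP=50, FP=15+9+15+15+12=66, FN=5+6+5+7+8=31 → 100/197 = 0.5076
  D: TP=38, FP=2+2+5+11+18=38, FN=17+9+15+11+7=59 → 76/173 = 0.4393
  E: TP=44, FP=9+5+7+11+12=44, FN=11+6+15+11+6=49 → 88/181 = 0.4862
  F: TP=101, FP=17+5+8+7+6=43, FN=15+17+12+18+12=74 → 202/319 = 0.6332
Lowest is class 'D' with F1 score = 0.439.

0.439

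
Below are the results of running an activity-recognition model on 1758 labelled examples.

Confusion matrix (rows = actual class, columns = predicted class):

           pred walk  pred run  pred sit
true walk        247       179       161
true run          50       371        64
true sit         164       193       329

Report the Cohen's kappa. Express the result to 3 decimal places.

0.314

Observed agreement pₒ = trace/N = 947/1758 = 0.5387
Expected agreement pₑ = Σ (rowᵢ·colᵢ)/N² = (587·461 + 485·743 + 686·554)/1758² = 0.3271
κ = (pₒ − pₑ)/(1 − pₑ) = (0.5387 − 0.3271)/(1 − 0.3271) = 0.314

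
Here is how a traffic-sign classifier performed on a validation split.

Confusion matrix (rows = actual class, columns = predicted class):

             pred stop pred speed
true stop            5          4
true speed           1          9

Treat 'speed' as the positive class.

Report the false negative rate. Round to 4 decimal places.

0.1000

FNR = FN/(FN+TP) = 1/(1+9) = 0.1000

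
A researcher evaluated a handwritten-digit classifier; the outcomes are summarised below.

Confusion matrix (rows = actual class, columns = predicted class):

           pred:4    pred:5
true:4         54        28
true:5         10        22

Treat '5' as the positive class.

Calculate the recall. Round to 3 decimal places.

Recall = TP/(TP+FN) = 22/(22+10) = 22/32 = 0.688

0.688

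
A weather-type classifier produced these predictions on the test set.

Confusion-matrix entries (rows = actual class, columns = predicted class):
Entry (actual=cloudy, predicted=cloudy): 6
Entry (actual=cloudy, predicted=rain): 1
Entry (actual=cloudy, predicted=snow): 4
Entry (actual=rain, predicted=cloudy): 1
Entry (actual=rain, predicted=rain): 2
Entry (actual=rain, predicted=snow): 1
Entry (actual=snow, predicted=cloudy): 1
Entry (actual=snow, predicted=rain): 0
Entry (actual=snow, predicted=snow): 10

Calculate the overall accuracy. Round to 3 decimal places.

Accuracy = trace / total = (6+2+10=18) / 26 = 18/26 = 0.692

0.692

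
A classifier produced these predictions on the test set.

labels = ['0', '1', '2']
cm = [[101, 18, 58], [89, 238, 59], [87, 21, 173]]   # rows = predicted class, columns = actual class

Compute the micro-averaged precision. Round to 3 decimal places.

Micro-averaging pools counts across classes: ΣTP=512, ΣFP=332, ΣFN=332.
Micro-precision = TP/(TP+FP) on pooled counts = 0.607 (equals overall accuracy in single-label multiclass).

0.607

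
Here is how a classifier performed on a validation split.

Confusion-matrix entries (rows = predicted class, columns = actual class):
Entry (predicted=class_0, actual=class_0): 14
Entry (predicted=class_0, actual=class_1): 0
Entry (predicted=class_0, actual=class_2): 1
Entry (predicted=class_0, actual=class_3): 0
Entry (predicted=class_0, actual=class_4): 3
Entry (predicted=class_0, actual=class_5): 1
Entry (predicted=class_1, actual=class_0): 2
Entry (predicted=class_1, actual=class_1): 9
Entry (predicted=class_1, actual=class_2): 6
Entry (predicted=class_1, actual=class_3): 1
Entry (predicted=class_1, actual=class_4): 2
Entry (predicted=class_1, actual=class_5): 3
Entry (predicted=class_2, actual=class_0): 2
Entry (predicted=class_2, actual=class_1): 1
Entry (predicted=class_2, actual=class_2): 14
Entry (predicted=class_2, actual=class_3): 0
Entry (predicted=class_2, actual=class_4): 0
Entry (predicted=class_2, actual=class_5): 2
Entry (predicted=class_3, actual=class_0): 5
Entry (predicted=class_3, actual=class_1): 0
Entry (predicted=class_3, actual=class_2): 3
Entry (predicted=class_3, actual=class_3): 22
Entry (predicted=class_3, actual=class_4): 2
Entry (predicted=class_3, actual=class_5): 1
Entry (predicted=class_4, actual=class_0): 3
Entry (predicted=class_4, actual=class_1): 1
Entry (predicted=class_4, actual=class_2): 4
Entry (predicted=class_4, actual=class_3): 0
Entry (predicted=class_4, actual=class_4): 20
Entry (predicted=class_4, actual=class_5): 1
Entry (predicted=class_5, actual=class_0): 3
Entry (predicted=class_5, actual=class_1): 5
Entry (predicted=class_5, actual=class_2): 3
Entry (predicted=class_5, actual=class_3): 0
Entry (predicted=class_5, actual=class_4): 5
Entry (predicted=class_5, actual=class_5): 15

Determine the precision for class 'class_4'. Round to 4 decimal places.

0.6897

Treat 'class_4' as positive and all other classes as negative.
precision = TP/(TP+FP).
class_4: TP=20, FP=3+1+4+0+1=9 → 20/29 = 0.68966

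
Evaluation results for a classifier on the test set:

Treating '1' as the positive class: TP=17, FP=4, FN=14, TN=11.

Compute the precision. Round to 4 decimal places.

Precision = TP/(TP+FP) = 17/(17+4) = 17/21 = 0.8095

0.8095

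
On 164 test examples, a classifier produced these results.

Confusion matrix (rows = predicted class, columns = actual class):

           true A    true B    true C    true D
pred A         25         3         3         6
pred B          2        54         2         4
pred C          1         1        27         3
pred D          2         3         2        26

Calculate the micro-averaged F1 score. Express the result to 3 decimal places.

0.805

Micro-averaging pools counts across classes: ΣTP=132, ΣFP=32, ΣFN=32.
Micro-F1 score = 2·TP/(2·TP+FP+FN) on pooled counts = 0.805 (equals overall accuracy in single-label multiclass).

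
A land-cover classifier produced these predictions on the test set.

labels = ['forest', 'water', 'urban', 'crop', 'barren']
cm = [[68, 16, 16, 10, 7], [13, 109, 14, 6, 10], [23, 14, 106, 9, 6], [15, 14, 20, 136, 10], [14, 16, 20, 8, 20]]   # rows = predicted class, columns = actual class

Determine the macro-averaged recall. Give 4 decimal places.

Per-class recall (TP/(TP+FN)):
  forest: TP=68, FN=13+23+15+14=65 → 68/133 = 0.51128
  water: TP=109, FN=16+14+14+16=60 → 109/169 = 0.64497
  urban: TP=106, FN=16+14+20+20=70 → 106/176 = 0.60227
  crop: TP=136, FN=10+6+9+8=33 → 136/169 = 0.80473
  barren: TP=20, FN=7+10+6+10=33 → 20/53 = 0.37736
Macro-recall = mean = (0.51128 + 0.64497 + 0.60227 + 0.80473 + 0.37736) / 5 = 0.5881

0.5881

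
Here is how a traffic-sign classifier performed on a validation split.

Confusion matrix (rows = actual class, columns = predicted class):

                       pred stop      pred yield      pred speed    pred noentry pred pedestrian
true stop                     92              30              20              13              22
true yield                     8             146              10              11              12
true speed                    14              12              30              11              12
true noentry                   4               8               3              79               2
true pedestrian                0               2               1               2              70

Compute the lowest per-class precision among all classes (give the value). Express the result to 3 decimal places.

Per-class precision (TP/(TP+FP)):
  stop: TP=92, FP=8+14+4+0=26 → 92/118 = 0.7797
  yield: TP=146, FP=30+12+8+2=52 → 146/198 = 0.7374
  speed: TP=30, FP=20+10+3+1=34 → 30/64 = 0.4688
  noentry: TP=79, FP=13+11+11+2=37 → 79/116 = 0.6810
  pedestrian: TP=70, FP=22+12+12+2=48 → 70/118 = 0.5932
Lowest is class 'speed' with precision = 0.469.

0.469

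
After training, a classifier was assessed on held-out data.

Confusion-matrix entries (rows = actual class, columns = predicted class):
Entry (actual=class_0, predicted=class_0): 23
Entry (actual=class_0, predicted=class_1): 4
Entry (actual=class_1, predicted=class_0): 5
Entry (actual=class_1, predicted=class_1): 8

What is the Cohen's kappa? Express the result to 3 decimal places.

Observed agreement pₒ = trace/N = 31/40 = 0.7750
Expected agreement pₑ = Σ (rowᵢ·colᵢ)/N² = (27·28 + 13·12)/40² = 0.5700
κ = (pₒ − pₑ)/(1 − pₑ) = (0.7750 − 0.5700)/(1 − 0.5700) = 0.477

0.477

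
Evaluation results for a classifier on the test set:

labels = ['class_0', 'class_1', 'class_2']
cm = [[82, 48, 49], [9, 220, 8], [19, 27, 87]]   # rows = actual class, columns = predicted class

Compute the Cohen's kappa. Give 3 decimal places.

Observed agreement pₒ = trace/N = 389/549 = 0.7086
Expected agreement pₑ = Σ (rowᵢ·colᵢ)/N² = (179·110 + 237·295 + 133·144)/549² = 0.3608
κ = (pₒ − pₑ)/(1 − pₑ) = (0.7086 − 0.3608)/(1 − 0.3608) = 0.544

0.544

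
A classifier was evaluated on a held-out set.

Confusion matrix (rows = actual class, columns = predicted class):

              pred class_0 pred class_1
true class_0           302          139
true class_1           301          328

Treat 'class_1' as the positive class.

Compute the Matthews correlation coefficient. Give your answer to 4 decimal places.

0.2047

MCC = (TP·TN − FP·FN) / √((TP+FP)(TP+FN)(TN+FP)(TN+FN))
Numerator = 328·302 − 139·301 = 57217
Denominator = √(467·629·441·603) = √78113019789 = 279487.0655
MCC = 57217 / 279487.0655 = 0.2047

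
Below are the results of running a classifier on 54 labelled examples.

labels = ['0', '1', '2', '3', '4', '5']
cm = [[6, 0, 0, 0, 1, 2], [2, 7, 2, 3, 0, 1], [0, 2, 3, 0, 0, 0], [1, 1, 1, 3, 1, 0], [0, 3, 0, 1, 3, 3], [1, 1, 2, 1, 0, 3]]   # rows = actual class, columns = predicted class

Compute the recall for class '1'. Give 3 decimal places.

recall = TP/(TP+FN).
1: TP=7, FN=2+2+3+0+1=8 → 7/15 = 0.4667

0.467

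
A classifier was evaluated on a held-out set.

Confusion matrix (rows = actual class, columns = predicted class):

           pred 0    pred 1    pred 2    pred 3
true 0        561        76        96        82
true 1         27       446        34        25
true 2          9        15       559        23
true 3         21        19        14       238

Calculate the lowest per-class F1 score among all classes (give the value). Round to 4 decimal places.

0.7212

Per-class F1 score (2·TP/(2·TP+FP+FN)):
  0: TP=561, FP=27+9+21=57, FN=76+96+82=254 → 1122/1433 = 0.78297
  1: TP=446, FP=76+15+19=110, FN=27+34+25=86 → 892/1088 = 0.81985
  2: TP=559, FP=96+34+14=144, FN=9+15+23=47 → 1118/1309 = 0.85409
  3: TP=238, FP=82+25+23=130, FN=21+19+14=54 → 476/660 = 0.72121
Lowest is class '3' with F1 score = 0.7212.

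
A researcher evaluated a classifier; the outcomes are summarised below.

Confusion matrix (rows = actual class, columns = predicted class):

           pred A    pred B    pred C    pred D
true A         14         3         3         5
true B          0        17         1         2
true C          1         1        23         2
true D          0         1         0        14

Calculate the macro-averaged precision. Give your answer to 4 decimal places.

0.7917

Per-class precision (TP/(TP+FP)):
  A: TP=14, FP=0+1+0=1 → 14/15 = 0.93333
  B: TP=17, FP=3+1+1=5 → 17/22 = 0.77273
  C: TP=23, FP=3+1+0=4 → 23/27 = 0.85185
  D: TP=14, FP=5+2+2=9 → 14/23 = 0.60870
Macro-precision = mean = (0.93333 + 0.77273 + 0.85185 + 0.60870) / 4 = 0.7917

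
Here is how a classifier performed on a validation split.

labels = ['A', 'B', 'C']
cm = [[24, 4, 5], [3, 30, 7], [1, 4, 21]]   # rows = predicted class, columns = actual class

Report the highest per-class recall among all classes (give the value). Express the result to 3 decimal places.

0.857

Per-class recall (TP/(TP+FN)):
  A: TP=24, FN=3+1=4 → 24/28 = 0.8571
  B: TP=30, FN=4+4=8 → 30/38 = 0.7895
  C: TP=21, FN=5+7=12 → 21/33 = 0.6364
Highest is class 'A' with recall = 0.857.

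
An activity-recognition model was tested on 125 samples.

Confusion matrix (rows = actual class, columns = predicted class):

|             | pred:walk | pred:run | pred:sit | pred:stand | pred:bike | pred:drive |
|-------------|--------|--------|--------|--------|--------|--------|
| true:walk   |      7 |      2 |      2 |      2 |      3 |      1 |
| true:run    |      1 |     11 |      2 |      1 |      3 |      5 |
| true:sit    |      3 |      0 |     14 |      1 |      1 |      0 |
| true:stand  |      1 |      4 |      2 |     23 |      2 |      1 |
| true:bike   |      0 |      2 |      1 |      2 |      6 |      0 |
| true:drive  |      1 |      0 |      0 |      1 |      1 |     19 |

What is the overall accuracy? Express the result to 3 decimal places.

0.640

Accuracy = trace / total = (7+11+14+23+6+19=80) / 125 = 80/125 = 0.640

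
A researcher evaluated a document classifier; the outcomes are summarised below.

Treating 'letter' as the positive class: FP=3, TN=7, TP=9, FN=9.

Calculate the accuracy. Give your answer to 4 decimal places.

Accuracy = (TP+TN)/N = (9+7)/28 = 0.5714

0.5714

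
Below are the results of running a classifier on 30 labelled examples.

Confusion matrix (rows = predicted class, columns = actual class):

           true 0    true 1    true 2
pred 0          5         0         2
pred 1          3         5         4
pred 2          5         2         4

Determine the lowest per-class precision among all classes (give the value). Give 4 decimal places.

Per-class precision (TP/(TP+FP)):
  0: TP=5, FP=0+2=2 → 5/7 = 0.71429
  1: TP=5, FP=3+4=7 → 5/12 = 0.41667
  2: TP=4, FP=5+2=7 → 4/11 = 0.36364
Lowest is class '2' with precision = 0.3636.

0.3636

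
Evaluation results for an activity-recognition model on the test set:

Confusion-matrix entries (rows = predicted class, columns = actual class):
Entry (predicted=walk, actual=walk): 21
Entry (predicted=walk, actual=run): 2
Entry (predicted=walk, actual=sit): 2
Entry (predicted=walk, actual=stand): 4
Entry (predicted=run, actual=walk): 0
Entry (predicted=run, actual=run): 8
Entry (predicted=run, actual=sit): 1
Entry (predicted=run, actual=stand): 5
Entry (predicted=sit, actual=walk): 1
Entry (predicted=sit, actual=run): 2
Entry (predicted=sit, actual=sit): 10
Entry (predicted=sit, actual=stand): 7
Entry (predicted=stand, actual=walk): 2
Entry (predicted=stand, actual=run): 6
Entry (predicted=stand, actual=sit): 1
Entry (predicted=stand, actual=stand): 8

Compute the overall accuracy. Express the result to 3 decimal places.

0.588

Accuracy = trace / total = (21+8+10+8=47) / 80 = 47/80 = 0.588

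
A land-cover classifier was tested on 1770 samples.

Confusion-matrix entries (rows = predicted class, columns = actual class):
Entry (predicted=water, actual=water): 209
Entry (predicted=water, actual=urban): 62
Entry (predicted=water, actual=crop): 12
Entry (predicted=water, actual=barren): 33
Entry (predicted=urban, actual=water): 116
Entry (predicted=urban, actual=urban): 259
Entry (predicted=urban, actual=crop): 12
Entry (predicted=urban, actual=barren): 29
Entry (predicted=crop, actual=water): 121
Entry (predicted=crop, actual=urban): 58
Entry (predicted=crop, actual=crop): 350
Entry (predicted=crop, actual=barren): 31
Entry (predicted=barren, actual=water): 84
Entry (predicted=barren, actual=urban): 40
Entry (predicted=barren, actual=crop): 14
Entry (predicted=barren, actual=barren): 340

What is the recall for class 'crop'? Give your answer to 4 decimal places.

0.9021

Take TP from the diagonal, FP from the rest of the 'crop' prediction marginal, FN from the rest of the 'crop' actual marginal.
recall = TP/(TP+FN).
crop: TP=350, FN=12+12+14=38 → 350/388 = 0.90206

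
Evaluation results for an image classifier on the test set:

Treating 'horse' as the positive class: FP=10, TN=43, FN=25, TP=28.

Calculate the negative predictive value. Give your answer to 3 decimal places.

0.632

NPV = TN/(TN+FN) = 43/(43+25) = 0.632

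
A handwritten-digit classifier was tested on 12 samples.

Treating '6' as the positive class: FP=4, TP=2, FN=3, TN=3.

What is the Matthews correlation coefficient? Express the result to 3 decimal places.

-0.169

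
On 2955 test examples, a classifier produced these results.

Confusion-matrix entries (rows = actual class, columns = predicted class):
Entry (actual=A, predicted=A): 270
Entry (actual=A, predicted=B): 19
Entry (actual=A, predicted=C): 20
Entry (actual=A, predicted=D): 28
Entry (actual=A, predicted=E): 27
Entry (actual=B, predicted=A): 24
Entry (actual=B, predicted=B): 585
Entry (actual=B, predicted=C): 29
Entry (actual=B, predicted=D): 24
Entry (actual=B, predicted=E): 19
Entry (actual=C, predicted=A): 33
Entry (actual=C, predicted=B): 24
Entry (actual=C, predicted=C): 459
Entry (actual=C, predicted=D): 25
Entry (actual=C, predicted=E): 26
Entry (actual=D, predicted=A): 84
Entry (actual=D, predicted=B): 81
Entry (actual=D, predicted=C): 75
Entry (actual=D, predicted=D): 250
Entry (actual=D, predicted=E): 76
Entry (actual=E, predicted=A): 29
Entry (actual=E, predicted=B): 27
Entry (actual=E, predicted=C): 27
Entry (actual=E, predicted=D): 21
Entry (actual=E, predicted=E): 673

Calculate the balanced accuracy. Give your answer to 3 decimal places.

0.744

Balanced accuracy = mean of per-class recall.
  A: recall = 270/364 = 0.7418
  B: recall = 585/681 = 0.8590
  C: recall = 459/567 = 0.8095
  D: recall = 250/566 = 0.4417
  E: recall = 673/777 = 0.8662
Mean = (0.7418 + 0.8590 + 0.8095 + 0.4417 + 0.8662) / 5 = 0.744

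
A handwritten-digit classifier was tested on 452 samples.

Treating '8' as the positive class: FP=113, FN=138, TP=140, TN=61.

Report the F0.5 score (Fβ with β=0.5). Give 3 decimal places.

0.543

Fβ = (1+β²)·TP / ((1+β²)·TP + β²·FN + FP), with β²=1/4
= 1.25·140 / (1.25·140 + 0.25·138 + 113) = 0.543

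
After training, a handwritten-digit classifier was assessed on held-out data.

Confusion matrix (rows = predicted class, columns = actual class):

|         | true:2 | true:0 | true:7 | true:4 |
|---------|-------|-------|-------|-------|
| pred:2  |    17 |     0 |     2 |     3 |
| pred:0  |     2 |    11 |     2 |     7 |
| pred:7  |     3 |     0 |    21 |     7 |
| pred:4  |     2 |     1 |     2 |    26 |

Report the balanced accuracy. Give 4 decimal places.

0.7519

Balanced accuracy = mean of per-class recall.
  2: recall = 17/24 = 0.70833
  0: recall = 11/12 = 0.91667
  7: recall = 21/27 = 0.77778
  4: recall = 26/43 = 0.60465
Mean = (0.70833 + 0.91667 + 0.77778 + 0.60465) / 4 = 0.7519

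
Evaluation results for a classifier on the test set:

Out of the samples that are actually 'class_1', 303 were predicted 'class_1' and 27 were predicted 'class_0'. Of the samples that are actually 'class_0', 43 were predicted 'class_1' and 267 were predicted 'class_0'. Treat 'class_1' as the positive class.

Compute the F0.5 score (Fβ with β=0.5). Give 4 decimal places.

0.8839

Fβ = (1+β²)·TP / ((1+β²)·TP + β²·FN + FP), with β²=1/4
= 1.25·303 / (1.25·303 + 0.25·27 + 43) = 0.8839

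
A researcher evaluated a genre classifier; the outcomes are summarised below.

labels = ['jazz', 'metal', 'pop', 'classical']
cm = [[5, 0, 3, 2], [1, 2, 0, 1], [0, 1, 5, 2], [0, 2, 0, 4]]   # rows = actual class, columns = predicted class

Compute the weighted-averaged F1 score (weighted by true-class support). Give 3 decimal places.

Per-class F1 score (2·TP/(2·TP+FP+FN)):
  jazz: TP=5, FP=1+0+0=1, FN=0+3+2=5 → 10/16 = 0.6250
  metal: TP=2, FP=0+1+2=3, FN=1+0+1=2 → 4/9 = 0.4444
  pop: TP=5, FP=3+0+0=3, FN=0+1+2=3 → 10/16 = 0.6250
  classical: TP=4, FP=2+1+2=5, FN=0+2+0=2 → 8/15 = 0.5333
Weighted-F1 score = Σ (supportᵢ/N)·F1 scoreᵢ with N=28: (10/28)·0.6250 + (4/28)·0.4444 + (8/28)·0.6250 + (6/28)·0.5333 = 0.580

0.580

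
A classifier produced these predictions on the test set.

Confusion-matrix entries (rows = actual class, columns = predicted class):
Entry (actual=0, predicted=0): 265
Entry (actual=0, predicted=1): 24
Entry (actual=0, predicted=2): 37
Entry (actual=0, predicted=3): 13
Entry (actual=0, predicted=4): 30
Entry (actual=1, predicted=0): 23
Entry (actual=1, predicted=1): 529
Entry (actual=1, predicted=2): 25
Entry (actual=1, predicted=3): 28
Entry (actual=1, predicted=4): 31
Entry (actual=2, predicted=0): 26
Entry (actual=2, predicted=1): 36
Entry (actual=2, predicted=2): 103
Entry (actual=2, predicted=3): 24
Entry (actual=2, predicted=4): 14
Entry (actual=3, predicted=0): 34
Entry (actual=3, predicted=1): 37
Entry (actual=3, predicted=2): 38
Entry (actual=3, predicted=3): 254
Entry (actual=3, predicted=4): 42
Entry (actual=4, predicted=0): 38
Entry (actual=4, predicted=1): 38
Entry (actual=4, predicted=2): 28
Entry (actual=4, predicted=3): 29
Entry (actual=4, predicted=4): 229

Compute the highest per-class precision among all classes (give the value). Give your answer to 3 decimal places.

0.797

Per-class precision (TP/(TP+FP)):
  0: TP=265, FP=23+26+34+38=121 → 265/386 = 0.6865
  1: TP=529, FP=24+36+37+38=135 → 529/664 = 0.7967
  2: TP=103, FP=37+25+38+28=128 → 103/231 = 0.4459
  3: TP=254, FP=13+28+24+29=94 → 254/348 = 0.7299
  4: TP=229, FP=30+31+14+42=117 → 229/346 = 0.6618
Highest is class '1' with precision = 0.797.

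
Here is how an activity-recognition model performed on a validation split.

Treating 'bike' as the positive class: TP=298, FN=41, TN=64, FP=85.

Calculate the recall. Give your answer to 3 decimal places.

0.879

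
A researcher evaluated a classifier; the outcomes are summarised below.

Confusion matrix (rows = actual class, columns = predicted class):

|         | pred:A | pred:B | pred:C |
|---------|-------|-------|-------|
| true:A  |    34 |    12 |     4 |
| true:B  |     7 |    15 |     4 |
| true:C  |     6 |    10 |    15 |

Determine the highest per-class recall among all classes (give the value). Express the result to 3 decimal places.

0.680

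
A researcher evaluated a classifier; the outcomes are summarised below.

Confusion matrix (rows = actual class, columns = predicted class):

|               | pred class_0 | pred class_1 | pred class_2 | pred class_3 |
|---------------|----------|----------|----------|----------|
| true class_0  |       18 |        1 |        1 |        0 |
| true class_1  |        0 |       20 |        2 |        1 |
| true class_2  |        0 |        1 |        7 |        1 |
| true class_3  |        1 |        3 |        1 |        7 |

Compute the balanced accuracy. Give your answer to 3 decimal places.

0.783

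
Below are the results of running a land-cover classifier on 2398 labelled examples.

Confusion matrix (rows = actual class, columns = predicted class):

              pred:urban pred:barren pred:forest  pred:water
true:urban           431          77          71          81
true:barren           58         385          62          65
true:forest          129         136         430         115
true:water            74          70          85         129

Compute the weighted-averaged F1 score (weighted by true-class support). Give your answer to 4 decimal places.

0.5741

Per-class F1 score (2·TP/(2·TP+FP+FN)):
  urban: TP=431, FP=58+129+74=261, FN=77+71+81=229 → 862/1352 = 0.63757
  barren: TP=385, FP=77+136+70=283, FN=58+62+65=185 → 770/1238 = 0.62197
  forest: TP=430, FP=71+62+85=218, FN=129+136+115=380 → 860/1458 = 0.58985
  water: TP=129, FP=81+65+115=261, FN=74+70+85=229 → 258/748 = 0.34492
Weighted-F1 score = Σ (supportᵢ/N)·F1 scoreᵢ with N=2398: (660/2398)·0.63757 + (570/2398)·0.62197 + (810/2398)·0.58985 + (358/2398)·0.34492 = 0.5741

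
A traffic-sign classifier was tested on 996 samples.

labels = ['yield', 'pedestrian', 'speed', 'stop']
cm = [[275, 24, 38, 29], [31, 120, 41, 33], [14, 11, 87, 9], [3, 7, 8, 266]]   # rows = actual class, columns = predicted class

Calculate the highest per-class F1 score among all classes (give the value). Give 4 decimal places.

Per-class F1 score (2·TP/(2·TP+FP+FN)):
  yield: TP=275, FP=31+14+3=48, FN=24+38+29=91 → 550/689 = 0.79826
  pedestrian: TP=120, FP=24+11+7=42, FN=31+41+33=105 → 240/387 = 0.62016
  speed: TP=87, FP=38+41+8=87, FN=14+11+9=34 → 174/295 = 0.58983
  stop: TP=266, FP=29+33+9=71, FN=3+7+8=18 → 532/621 = 0.85668
Highest is class 'stop' with F1 score = 0.8567.

0.8567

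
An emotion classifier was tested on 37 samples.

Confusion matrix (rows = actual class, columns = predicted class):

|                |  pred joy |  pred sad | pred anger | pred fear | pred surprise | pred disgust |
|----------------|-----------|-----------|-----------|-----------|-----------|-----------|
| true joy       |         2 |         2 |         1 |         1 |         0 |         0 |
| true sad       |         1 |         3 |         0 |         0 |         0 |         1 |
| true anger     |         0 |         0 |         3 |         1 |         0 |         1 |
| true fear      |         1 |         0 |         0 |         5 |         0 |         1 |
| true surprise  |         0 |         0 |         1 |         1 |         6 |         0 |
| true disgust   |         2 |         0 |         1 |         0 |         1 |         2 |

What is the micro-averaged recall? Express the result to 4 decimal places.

0.5676

Micro-averaging pools counts across classes: ΣTP=21, ΣFP=16, ΣFN=16.
Micro-recall = TP/(TP+FN) on pooled counts = 0.5676 (equals overall accuracy in single-label multiclass).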